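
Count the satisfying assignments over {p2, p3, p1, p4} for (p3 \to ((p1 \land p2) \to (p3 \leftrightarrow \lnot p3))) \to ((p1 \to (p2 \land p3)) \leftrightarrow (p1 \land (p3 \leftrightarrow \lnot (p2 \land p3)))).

Initial set: {T ((p3 \to ((p1 \land p2) \to (p3 \leftrightarrow \lnot p3))) \to ((p1 \to (p2 \land p3)) \leftrightarrow (p1 \land (p3 \leftrightarrow \lnot (p2 \land p3)))))}.
T ((p3 \to ((p1 \land p2) \to (p3 \leftrightarrow \lnot p3))) \to ((p1 \to (p2 \land p3)) \leftrightarrow (p1 \land (p3 \leftrightarrow \lnot (p2 \land p3))))): β-rule — branch into F (p3 \to ((p1 \land p2) \to (p3 \leftrightarrow \lnot p3)))  //  T ((p1 \to (p2 \land p3)) \leftrightarrow (p1 \land (p3 \leftrightarrow \lnot (p2 \land p3)))).
  branch 1 (add F (p3 \to ((p1 \land p2) \to (p3 \leftrightarrow \lnot p3)))):
    F (p3 \to ((p1 \land p2) \to (p3 \leftrightarrow \lnot p3))): α-rule — add T p3, F ((p1 \land p2) \to (p3 \leftrightarrow \lnot p3)).
    F ((p1 \land p2) \to (p3 \leftrightarrow \lnot p3)): α-rule — add T (p1 \land p2), F (p3 \leftrightarrow \lnot p3).
    T (p1 \land p2): α-rule — add T p1, T p2.
    F (p3 \leftrightarrow \lnot p3): β-rule — branch into T p3, F \lnot p3  //  F p3, T \lnot p3.
      branch 1.1 (add T p3, F \lnot p3):
        ○ open, literals {p1=true, p2=true, p3=true}.
      branch 1.2 (add F p3, T \lnot p3):
        × closes — contains both p3 and \lnot p3.
  branch 2 (add T ((p1 \to (p2 \land p3)) \leftrightarrow (p1 \land (p3 \leftrightarrow \lnot (p2 \land p3))))):
    T ((p1 \to (p2 \land p3)) \leftrightarrow (p1 \land (p3 \leftrightarrow \lnot (p2 \land p3)))): β-rule — branch into T (p1 \to (p2 \land p3)), T (p1 \land (p3 \leftrightarrow \lnot (p2 \land p3)))  //  F (p1 \to (p2 \land p3)), F (p1 \land (p3 \leftrightarrow \lnot (p2 \land p3))).
      branch 2.1 (add T (p1 \to (p2 \land p3)), T (p1 \land (p3 \leftrightarrow \lnot (p2 \land p3)))):
        T (p1 \land (p3 \leftrightarrow \lnot (p2 \land p3))): α-rule — add T p1, T (p3 \leftrightarrow \lnot (p2 \land p3)).
        T (p1 \to (p2 \land p3)): β-rule — branch into F p1  //  T (p2 \land p3).
          branch 2.1.1 (add F p1):
            × closes — contains both p1 and \lnot p1.
          branch 2.1.2 (add T (p2 \land p3)):
            T (p2 \land p3): α-rule — add T p2, T p3.
            T (p3 \leftrightarrow \lnot (p2 \land p3)): β-rule — branch into T p3, T \lnot (p2 \land p3)  //  F p3, F \lnot (p2 \land p3).
              branch 2.1.2.1 (add T p3, T \lnot (p2 \land p3)):
                T \lnot (p2 \land p3): β-rule — branch into F p2  //  F p3.
                  branch 2.1.2.1.1 (add F p2):
                    × closes — contains both p2 and \lnot p2.
                  branch 2.1.2.1.2 (add F p3):
                    × closes — contains both p3 and \lnot p3.
              branch 2.1.2.2 (add F p3, F \lnot (p2 \land p3)):
                × closes — contains both p3 and \lnot p3.
      branch 2.2 (add F (p1 \to (p2 \land p3)), F (p1 \land (p3 \leftrightarrow \lnot (p2 \land p3)))):
        F (p1 \to (p2 \land p3)): α-rule — add T p1, F (p2 \land p3).
        F (p1 \land (p3 \leftrightarrow \lnot (p2 \land p3))): β-rule — branch into F p1  //  F (p3 \leftrightarrow \lnot (p2 \land p3)).
          branch 2.2.1 (add F p1):
            × closes — contains both p1 and \lnot p1.
          branch 2.2.2 (add F (p3 \leftrightarrow \lnot (p2 \land p3))):
            F (p2 \land p3): β-rule — branch into F p2  //  F p3.
              branch 2.2.2.1 (add F p2):
                F (p3 \leftrightarrow \lnot (p2 \land p3)): β-rule — branch into T p3, F \lnot (p2 \land p3)  //  F p3, T \lnot (p2 \land p3).
                  branch 2.2.2.1.1 (add T p3, F \lnot (p2 \land p3)):
                    F \lnot (p2 \land p3): α-rule — add T p2, T p3.
                    × closes — contains both p2 and \lnot p2.
                  branch 2.2.2.1.2 (add F p3, T \lnot (p2 \land p3)):
                    T \lnot (p2 \land p3): β-rule — branch into F p2  //  F p3.
                      branch 2.2.2.1.2.1 (add F p2):
                        ○ open, literals {p1=true, p2=false, p3=false}.
                      branch 2.2.2.1.2.2 (add F p3):
                        ○ open, literals {p1=true, p2=false, p3=false}.
              branch 2.2.2.2 (add F p3):
                F (p3 \leftrightarrow \lnot (p2 \land p3)): β-rule — branch into T p3, F \lnot (p2 \land p3)  //  F p3, T \lnot (p2 \land p3).
                  branch 2.2.2.2.1 (add T p3, F \lnot (p2 \land p3)):
                    × closes — contains both p3 and \lnot p3.
                  branch 2.2.2.2.2 (add F p3, T \lnot (p2 \land p3)):
                    T \lnot (p2 \land p3): β-rule — branch into F p2  //  F p3.
                      branch 2.2.2.2.2.1 (add F p2):
                        ○ open, literals {p1=true, p2=false, p3=false}.
                      branch 2.2.2.2.2.2 (add F p3):
                        ○ open, literals {p1=true, p3=false}.
8 branches closed, 5 open.
Each open branch fixes some atoms; the unmentioned ones are free. Counting distinct full assignments: branch {p1=true, p2=true, p3=true} (p4) contributes 2 new; branch {p1=true, p2=false, p3=false} (p4) contributes 2 new; branch {p1=true, p2=false, p3=false} (p4) contributes 0 new; branch {p1=true, p2=false, p3=false} (p4) contributes 0 new; branch {p1=true, p3=false} (p2, p4) contributes 2 new. Total: 6.

6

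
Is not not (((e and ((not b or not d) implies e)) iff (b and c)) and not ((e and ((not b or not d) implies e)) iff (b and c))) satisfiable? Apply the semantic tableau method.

Initial set: {T not not (((e and ((not b or not d) implies e)) iff (b and c)) and not ((e and ((not b or not d) implies e)) iff (b and c)))}.
T not not (((e and ((not b or not d) implies e)) iff (b and c)) and not ((e and ((not b or not d) implies e)) iff (b and c))): drop double negation, giving T (((e and ((not b or not d) implies e)) iff (b and c)) and not ((e and ((not b or not d) implies e)) iff (b and c))).
T (((e and ((not b or not d) implies e)) iff (b and c)) and not ((e and ((not b or not d) implies e)) iff (b and c))): α-rule — add T ((e and ((not b or not d) implies e)) iff (b and c)), T not ((e and ((not b or not d) implies e)) iff (b and c)).
T ((e and ((not b or not d) implies e)) iff (b and c)): β-rule — branch into T (e and ((not b or not d) implies e)), T (b and c)  //  F (e and ((not b or not d) implies e)), F (b and c).
  branch 1 (add T (e and ((not b or not d) implies e)), T (b and c)):
    T (e and ((not b or not d) implies e)): α-rule — add T e, T ((not b or not d) implies e).
    T (b and c): α-rule — add T b, T c.
    T not ((e and ((not b or not d) implies e)) iff (b and c)): β-rule — branch into T (e and ((not b or not d) implies e)), F (b and c)  //  F (e and ((not b or not d) implies e)), T (b and c).
      branch 1.1 (add T (e and ((not b or not d) implies e)), F (b and c)):
        T (e and ((not b or not d) implies e)): α-rule — add T e, T ((not b or not d) implies e).
        T ((not b or not d) implies e): β-rule — branch into F (not b or not d)  //  T e.
          branch 1.1.1 (add F (not b or not d)):
            F (not b or not d): α-rule — add F not b, F not d.
            F (b and c): β-rule — branch into F b  //  F c.
              branch 1.1.1.1 (add F b):
                × closes — contains both b and not b.
              branch 1.1.1.2 (add F c):
                × closes — contains both c and not c.
          branch 1.1.2 (add T e):
            F (b and c): β-rule — branch into F b  //  F c.
              branch 1.1.2.1 (add F b):
                × closes — contains both b and not b.
              branch 1.1.2.2 (add F c):
                × closes — contains both c and not c.
      branch 1.2 (add F (e and ((not b or not d) implies e)), T (b and c)):
        T (b and c): α-rule — add T b, T c.
        T ((not b or not d) implies e): β-rule — branch into F (not b or not d)  //  T e.
          branch 1.2.1 (add F (not b or not d)):
            F (not b or not d): α-rule — add F not b, F not d.
            F (e and ((not b or not d) implies e)): β-rule — branch into F e  //  F ((not b or not d) implies e).
              branch 1.2.1.1 (add F e):
                × closes — contains both e and not e.
              branch 1.2.1.2 (add F ((not b or not d) implies e)):
                F ((not b or not d) implies e): α-rule — add T (not b or not d), F e.
                × closes — contains both e and not e.
          branch 1.2.2 (add T e):
            F (e and ((not b or not d) implies e)): β-rule — branch into F e  //  F ((not b or not d) implies e).
              branch 1.2.2.1 (add F e):
                × closes — contains both e and not e.
              branch 1.2.2.2 (add F ((not b or not d) implies e)):
                F ((not b or not d) implies e): α-rule — add T (not b or not d), F e.
                × closes — contains both e and not e.
  branch 2 (add F (e and ((not b or not d) implies e)), F (b and c)):
    T not ((e and ((not b or not d) implies e)) iff (b and c)): β-rule — branch into T (e and ((not b or not d) implies e)), F (b and c)  //  F (e and ((not b or not d) implies e)), T (b and c).
      branch 2.1 (add T (e and ((not b or not d) implies e)), F (b and c)):
        T (e and ((not b or not d) implies e)): α-rule — add T e, T ((not b or not d) implies e).
        F (e and ((not b or not d) implies e)): β-rule — branch into F e  //  F ((not b or not d) implies e).
          branch 2.1.1 (add F e):
            × closes — contains both e and not e.
          branch 2.1.2 (add F ((not b or not d) implies e)):
            F ((not b or not d) implies e): α-rule — add T (not b or not d), F e.
            × closes — contains both e and not e.
      branch 2.2 (add F (e and ((not b or not d) implies e)), T (b and c)):
        T (b and c): α-rule — add T b, T c.
        F (e and ((not b or not d) implies e)): β-rule — branch into F e  //  F ((not b or not d) implies e).
          branch 2.2.1 (add F e):
            F (b and c): β-rule — branch into F b  //  F c.
              branch 2.2.1.1 (add F b):
                × closes — contains both b and not b.
              branch 2.2.1.2 (add F c):
                × closes — contains both c and not c.
          branch 2.2.2 (add F ((not b or not d) implies e)):
            F ((not b or not d) implies e): α-rule — add T (not b or not d), F e.
            F (b and c): β-rule — branch into F b  //  F c.
              branch 2.2.2.1 (add F b):
                × closes — contains both b and not b.
              branch 2.2.2.2 (add F c):
                × closes — contains both c and not c.
All 14 branches close.
Every branch closed; the formula is unsatisfiable.

Unsatisfiable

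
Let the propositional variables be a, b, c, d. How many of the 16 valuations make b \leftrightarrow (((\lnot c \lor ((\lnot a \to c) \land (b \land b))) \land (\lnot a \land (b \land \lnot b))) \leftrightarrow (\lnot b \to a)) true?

Initial set: {(b \leftrightarrow (((\lnot c \lor ((\lnot a \to c) \land (b \land b))) \land (\lnot a \land (b \land \lnot b))) \leftrightarrow (\lnot b \to a)))}.
(b \leftrightarrow (((\lnot c \lor ((\lnot a \to c) \land (b \land b))) \land (\lnot a \land (b \land \lnot b))) \leftrightarrow (\lnot b \to a))): β-rule — branch into b, (((\lnot c \lor ((\lnot a \to c) \land (b \land b))) \land (\lnot a \land (b \land \lnot b))) \leftrightarrow (\lnot b \to a))  //  \lnot b, \lnot (((\lnot c \lor ((\lnot a \to c) \land (b \land b))) \land (\lnot a \land (b \land \lnot b))) \leftrightarrow (\lnot b \to a)).
  branch 1 (add b, (((\lnot c \lor ((\lnot a \to c) \land (b \land b))) \land (\lnot a \land (b \land \lnot b))) \leftrightarrow (\lnot b \to a))):
    (((\lnot c \lor ((\lnot a \to c) \land (b \land b))) \land (\lnot a \land (b \land \lnot b))) \leftrightarrow (\lnot b \to a)): β-rule — branch into ((\lnot c \lor ((\lnot a \to c) \land (b \land b))) \land (\lnot a \land (b \land \lnot b))), (\lnot b \to a)  //  \lnot ((\lnot c \lor ((\lnot a \to c) \land (b \land b))) \land (\lnot a \land (b \land \lnot b))), \lnot (\lnot b \to a).
      branch 1.1 (add ((\lnot c \lor ((\lnot a \to c) \land (b \land b))) \land (\lnot a \land (b \land \lnot b))), (\lnot b \to a)):
        ((\lnot c \lor ((\lnot a \to c) \land (b \land b))) \land (\lnot a \land (b \land \lnot b))): α-rule — add (\lnot c \lor ((\lnot a \to c) \land (b \land b))), (\lnot a \land (b \land \lnot b)).
        (\lnot a \land (b \land \lnot b)): α-rule — add \lnot a, (b \land \lnot b).
        (b \land \lnot b): α-rule — add b, \lnot b.
        × closes — contains both b and \lnot b.
      branch 1.2 (add \lnot ((\lnot c \lor ((\lnot a \to c) \land (b \land b))) \land (\lnot a \land (b \land \lnot b))), \lnot (\lnot b \to a)):
        \lnot (\lnot b \to a): α-rule — add \lnot b, \lnot a.
        × closes — contains both b and \lnot b.
  branch 2 (add \lnot b, \lnot (((\lnot c \lor ((\lnot a \to c) \land (b \land b))) \land (\lnot a \land (b \land \lnot b))) \leftrightarrow (\lnot b \to a))):
    \lnot (((\lnot c \lor ((\lnot a \to c) \land (b \land b))) \land (\lnot a \land (b \land \lnot b))) \leftrightarrow (\lnot b \to a)): β-rule — branch into ((\lnot c \lor ((\lnot a \to c) \land (b \land b))) \land (\lnot a \land (b \land \lnot b))), \lnot (\lnot b \to a)  //  \lnot ((\lnot c \lor ((\lnot a \to c) \land (b \land b))) \land (\lnot a \land (b \land \lnot b))), (\lnot b \to a).
      branch 2.1 (add ((\lnot c \lor ((\lnot a \to c) \land (b \land b))) \land (\lnot a \land (b \land \lnot b))), \lnot (\lnot b \to a)):
        ((\lnot c \lor ((\lnot a \to c) \land (b \land b))) \land (\lnot a \land (b \land \lnot b))): α-rule — add (\lnot c \lor ((\lnot a \to c) \land (b \land b))), (\lnot a \land (b \land \lnot b)).
        \lnot (\lnot b \to a): α-rule — add \lnot b, \lnot a.
        (\lnot a \land (b \land \lnot b)): α-rule — add \lnot a, (b \land \lnot b).
        (b \land \lnot b): α-rule — add b, \lnot b.
        × closes — contains both b and \lnot b.
      branch 2.2 (add \lnot ((\lnot c \lor ((\lnot a \to c) \land (b \land b))) \land (\lnot a \land (b \land \lnot b))), (\lnot b \to a)):
        \lnot ((\lnot c \lor ((\lnot a \to c) \land (b \land b))) \land (\lnot a \land (b \land \lnot b))): β-rule — branch into \lnot (\lnot c \lor ((\lnot a \to c) \land (b \land b)))  //  \lnot (\lnot a \land (b \land \lnot b)).
          branch 2.2.1 (add \lnot (\lnot c \lor ((\lnot a \to c) \land (b \land b)))):
            \lnot (\lnot c \lor ((\lnot a \to c) \land (b \land b))): α-rule — add \lnot \lnot c, \lnot ((\lnot a \to c) \land (b \land b)).
            (\lnot b \to a): β-rule — branch into \lnot \lnot b  //  a.
              branch 2.2.1.1 (add \lnot \lnot b):
                × closes — contains both b and \lnot b.
              branch 2.2.1.2 (add a):
                \lnot ((\lnot a \to c) \land (b \land b)): β-rule — branch into \lnot (\lnot a \to c)  //  \lnot (b \land b).
                  branch 2.2.1.2.1 (add \lnot (\lnot a \to c)):
                    \lnot (\lnot a \to c): α-rule — add \lnot a, \lnot c.
                    × closes — contains both a and \lnot a.
                  branch 2.2.1.2.2 (add \lnot (b \land b)):
                    \lnot (b \land b): β-rule — branch into \lnot b  //  \lnot b.
                      branch 2.2.1.2.2.1 (add \lnot b):
                        ○ open, literals {a=T, b=F, c=T}.
                      branch 2.2.1.2.2.2 (add \lnot b):
                        ○ open, literals {a=T, b=F, c=T}.
          branch 2.2.2 (add \lnot (\lnot a \land (b \land \lnot b))):
            (\lnot b \to a): β-rule — branch into \lnot \lnot b  //  a.
              branch 2.2.2.1 (add \lnot \lnot b):
                × closes — contains both b and \lnot b.
              branch 2.2.2.2 (add a):
                \lnot (\lnot a \land (b \land \lnot b)): β-rule — branch into \lnot \lnot a  //  \lnot (b \land \lnot b).
                  branch 2.2.2.2.1 (add \lnot \lnot a):
                    ○ open, literals {a=T, b=F}.
                  branch 2.2.2.2.2 (add \lnot (b \land \lnot b)):
                    \lnot (b \land \lnot b): β-rule — branch into \lnot b  //  \lnot \lnot b.
                      branch 2.2.2.2.2.1 (add \lnot b):
                        ○ open, literals {a=T, b=F}.
                      branch 2.2.2.2.2.2 (add \lnot \lnot b):
                        × closes — contains both b and \lnot b.
7 branches closed, 4 open.
Each open branch fixes some atoms; the unmentioned ones are free. Counting distinct full assignments: branch {a=T, b=F, c=T} (d) contributes 2 new; branch {a=T, b=F, c=T} (d) contributes 0 new; branch {a=T, b=F} (c, d) contributes 2 new; branch {a=T, b=F} (c, d) contributes 0 new. Total: 4.

4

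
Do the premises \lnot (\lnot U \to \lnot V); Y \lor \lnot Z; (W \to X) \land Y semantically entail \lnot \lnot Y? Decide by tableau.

Initial set: {\lnot (\lnot U \to \lnot V); (Y \lor \lnot Z); ((W \to X) \land Y); \lnot \lnot \lnot Y}.
\lnot (\lnot U \to \lnot V): α-rule — add \lnot U, \lnot \lnot V.
((W \to X) \land Y): α-rule — add (W \to X), Y.
\lnot \lnot \lnot Y: drop double negation, giving \lnot Y.
× closes — contains both Y and \lnot Y.
All 1 branch closes.
Every branch closed, so the premises entail the conclusion.

Yes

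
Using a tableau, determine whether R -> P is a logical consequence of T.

No

Initial set: {T; ~(R -> P)}.
~(R -> P): α-rule — add R, ~P.
○ open, literals {P=0, R=1, T=1}.
0 branches closed, 1 open.
An open branch gives a countermodel: P=0, R=1, T=1 (unmentioned atoms arbitrary); the premises hold there but the conclusion fails.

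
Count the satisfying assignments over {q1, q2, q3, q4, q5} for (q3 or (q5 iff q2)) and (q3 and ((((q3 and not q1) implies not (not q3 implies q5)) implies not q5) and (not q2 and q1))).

Initial set: {((q3 or (q5 iff q2)) and (q3 and ((((q3 and not q1) implies not (not q3 implies q5)) implies not q5) and (not q2 and q1))))}.
((q3 or (q5 iff q2)) and (q3 and ((((q3 and not q1) implies not (not q3 implies q5)) implies not q5) and (not q2 and q1)))): α-rule — add (q3 or (q5 iff q2)), (q3 and ((((q3 and not q1) implies not (not q3 implies q5)) implies not q5) and (not q2 and q1))).
(q3 and ((((q3 and not q1) implies not (not q3 implies q5)) implies not q5) and (not q2 and q1))): α-rule — add q3, ((((q3 and not q1) implies not (not q3 implies q5)) implies not q5) and (not q2 and q1)).
((((q3 and not q1) implies not (not q3 implies q5)) implies not q5) and (not q2 and q1)): α-rule — add (((q3 and not q1) implies not (not q3 implies q5)) implies not q5), (not q2 and q1).
(not q2 and q1): α-rule — add not q2, q1.
(q3 or (q5 iff q2)): β-rule — branch into q3  //  (q5 iff q2).
  branch 1 (add q3):
    (((q3 and not q1) implies not (not q3 implies q5)) implies not q5): β-rule — branch into not ((q3 and not q1) implies not (not q3 implies q5))  //  not q5.
      branch 1.1 (add not ((q3 and not q1) implies not (not q3 implies q5))):
        not ((q3 and not q1) implies not (not q3 implies q5)): α-rule — add (q3 and not q1), not not (not q3 implies q5).
        (q3 and not q1): α-rule — add q3, not q1.
        × closes — contains both q1 and not q1.
      branch 1.2 (add not q5):
        ○ open, literals {q1=true, q2=false, q3=true, q5=false}.
  branch 2 (add (q5 iff q2)):
    (((q3 and not q1) implies not (not q3 implies q5)) implies not q5): β-rule — branch into not ((q3 and not q1) implies not (not q3 implies q5))  //  not q5.
      branch 2.1 (add not ((q3 and not q1) implies not (not q3 implies q5))):
        not ((q3 and not q1) implies not (not q3 implies q5)): α-rule — add (q3 and not q1), not not (not q3 implies q5).
        (q3 and not q1): α-rule — add q3, not q1.
        × closes — contains both q1 and not q1.
      branch 2.2 (add not q5):
        (q5 iff q2): β-rule — branch into q5, q2  //  not q5, not q2.
          branch 2.2.1 (add q5, q2):
            × closes — contains both q5 and not q5.
          branch 2.2.2 (add not q5, not q2):
            ○ open, literals {q1=true, q2=false, q3=true, q5=false}.
3 branches closed, 2 open.
Each open branch fixes some atoms; the unmentioned ones are free. Counting distinct full assignments: branch {q1=true, q2=false, q3=true, q5=false} (q4) contributes 2 new; branch {q1=true, q2=false, q3=true, q5=false} (q4) contributes 0 new. Total: 2.

2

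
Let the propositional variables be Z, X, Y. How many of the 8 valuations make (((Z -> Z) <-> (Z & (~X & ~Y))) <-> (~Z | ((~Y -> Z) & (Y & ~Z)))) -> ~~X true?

Initial set: {((((Z -> Z) <-> (Z & (~X & ~Y))) <-> (~Z | ((~Y -> Z) & (Y & ~Z)))) -> ~~X)}.
((((Z -> Z) <-> (Z & (~X & ~Y))) <-> (~Z | ((~Y -> Z) & (Y & ~Z)))) -> ~~X): β-rule — branch into ~(((Z -> Z) <-> (Z & (~X & ~Y))) <-> (~Z | ((~Y -> Z) & (Y & ~Z))))  //  ~~X.
  branch 1 (add ~(((Z -> Z) <-> (Z & (~X & ~Y))) <-> (~Z | ((~Y -> Z) & (Y & ~Z))))):
    ~(((Z -> Z) <-> (Z & (~X & ~Y))) <-> (~Z | ((~Y -> Z) & (Y & ~Z)))): β-rule — branch into ((Z -> Z) <-> (Z & (~X & ~Y))), ~(~Z | ((~Y -> Z) & (Y & ~Z)))  //  ~((Z -> Z) <-> (Z & (~X & ~Y))), (~Z | ((~Y -> Z) & (Y & ~Z))).
      branch 1.1 (add ((Z -> Z) <-> (Z & (~X & ~Y))), ~(~Z | ((~Y -> Z) & (Y & ~Z)))):
        ~(~Z | ((~Y -> Z) & (Y & ~Z))): α-rule — add ~~Z, ~((~Y -> Z) & (Y & ~Z)).
        ((Z -> Z) <-> (Z & (~X & ~Y))): β-rule — branch into (Z -> Z), (Z & (~X & ~Y))  //  ~(Z -> Z), ~(Z & (~X & ~Y)).
          branch 1.1.1 (add (Z -> Z), (Z & (~X & ~Y))):
            (Z & (~X & ~Y)): α-rule — add Z, (~X & ~Y).
            (~X & ~Y): α-rule — add ~X, ~Y.
            ~((~Y -> Z) & (Y & ~Z)): β-rule — branch into ~(~Y -> Z)  //  ~(Y & ~Z).
              branch 1.1.1.1 (add ~(~Y -> Z)):
                ~(~Y -> Z): α-rule — add ~Y, ~Z.
                × closes — contains both Z and ~Z.
              branch 1.1.1.2 (add ~(Y & ~Z)):
                (Z -> Z): β-rule — branch into ~Z  //  Z.
                  branch 1.1.1.2.1 (add ~Z):
                    × closes — contains both Z and ~Z.
                  branch 1.1.1.2.2 (add Z):
                    ~(Y & ~Z): β-rule — branch into ~Y  //  ~~Z.
                      branch 1.1.1.2.2.1 (add ~Y):
                        ○ open, literals {X=F, Y=F, Z=T}.
                      branch 1.1.1.2.2.2 (add ~~Z):
                        ○ open, literals {X=F, Y=F, Z=T}.
          branch 1.1.2 (add ~(Z -> Z), ~(Z & (~X & ~Y))):
            ~(Z -> Z): α-rule — add Z, ~Z.
            × closes — contains both Z and ~Z.
      branch 1.2 (add ~((Z -> Z) <-> (Z & (~X & ~Y))), (~Z | ((~Y -> Z) & (Y & ~Z)))):
        ~((Z -> Z) <-> (Z & (~X & ~Y))): β-rule — branch into (Z -> Z), ~(Z & (~X & ~Y))  //  ~(Z -> Z), (Z & (~X & ~Y)).
          branch 1.2.1 (add (Z -> Z), ~(Z & (~X & ~Y))):
            (~Z | ((~Y -> Z) & (Y & ~Z))): β-rule — branch into ~Z  //  ((~Y -> Z) & (Y & ~Z)).
              branch 1.2.1.1 (add ~Z):
                (Z -> Z): β-rule — branch into ~Z  //  Z.
                  branch 1.2.1.1.1 (add ~Z):
                    ~(Z & (~X & ~Y)): β-rule — branch into ~Z  //  ~(~X & ~Y).
                      branch 1.2.1.1.1.1 (add ~Z):
                        ○ open, literals {Z=F}.
                      branch 1.2.1.1.1.2 (add ~(~X & ~Y)):
                        ~(~X & ~Y): β-rule — branch into ~~X  //  ~~Y.
                          branch 1.2.1.1.1.2.1 (add ~~X):
                            ○ open, literals {X=T, Z=F}.
                          branch 1.2.1.1.1.2.2 (add ~~Y):
                            ○ open, literals {Y=T, Z=F}.
                  branch 1.2.1.1.2 (add Z):
                    × closes — contains both Z and ~Z.
              branch 1.2.1.2 (add ((~Y -> Z) & (Y & ~Z))):
                ((~Y -> Z) & (Y & ~Z)): α-rule — add (~Y -> Z), (Y & ~Z).
                (Y & ~Z): α-rule — add Y, ~Z.
                (Z -> Z): β-rule — branch into ~Z  //  Z.
                  branch 1.2.1.2.1 (add ~Z):
                    ~(Z & (~X & ~Y)): β-rule — branch into ~Z  //  ~(~X & ~Y).
                      branch 1.2.1.2.1.1 (add ~Z):
                        (~Y -> Z): β-rule — branch into ~~Y  //  Z.
                          branch 1.2.1.2.1.1.1 (add ~~Y):
                            ○ open, literals {Y=T, Z=F}.
                          branch 1.2.1.2.1.1.2 (add Z):
                            × closes — contains both Z and ~Z.
                      branch 1.2.1.2.1.2 (add ~(~X & ~Y)):
                        (~Y -> Z): β-rule — branch into ~~Y  //  Z.
                          branch 1.2.1.2.1.2.1 (add ~~Y):
                            ~(~X & ~Y): β-rule — branch into ~~X  //  ~~Y.
                              branch 1.2.1.2.1.2.1.1 (add ~~X):
                                ○ open, literals {X=T, Y=T, Z=F}.
                              branch 1.2.1.2.1.2.1.2 (add ~~Y):
                                ○ open, literals {Y=T, Z=F}.
                          branch 1.2.1.2.1.2.2 (add Z):
                            × closes — contains both Z and ~Z.
                  branch 1.2.1.2.2 (add Z):
                    × closes — contains both Z and ~Z.
          branch 1.2.2 (add ~(Z -> Z), (Z & (~X & ~Y))):
            ~(Z -> Z): α-rule — add Z, ~Z.
            × closes — contains both Z and ~Z.
  branch 2 (add ~~X):
    ~~X: drop double negation, giving X.
    ○ open, literals {X=T}.
8 branches closed, 9 open.
Each open branch fixes some atoms; the unmentioned ones are free. Counting distinct full assignments: branch {X=F, Y=F, Z=T} (none free) contributes 1 new; branch {X=F, Y=F, Z=T} (none free) contributes 0 new; branch {Z=F} (X, Y) contributes 4 new; branch {X=T, Z=F} (Y) contributes 0 new; branch {Y=T, Z=F} (X) contributes 0 new; branch {Y=T, Z=F} (X) contributes 0 new; branch {X=T, Y=T, Z=F} (none free) contributes 0 new; branch {Y=T, Z=F} (X) contributes 0 new; branch {X=T} (Z, Y) contributes 2 new. Total: 7.

7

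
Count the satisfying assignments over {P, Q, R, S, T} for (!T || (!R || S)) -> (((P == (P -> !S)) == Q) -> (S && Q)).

18

Initial set: {((!T || (!R || S)) -> (((P == (P -> !S)) == Q) -> (S && Q)))}.
((!T || (!R || S)) -> (((P == (P -> !S)) == Q) -> (S && Q))): β-rule — branch into !(!T || (!R || S))  //  (((P == (P -> !S)) == Q) -> (S && Q)).
  branch 1 (add !(!T || (!R || S))):
    !(!T || (!R || S)): α-rule — add !!T, !(!R || S).
    !(!R || S): α-rule — add !!R, !S.
    ○ open, literals {R=T, S=F, T=T}.
  branch 2 (add (((P == (P -> !S)) == Q) -> (S && Q))):
    (((P == (P -> !S)) == Q) -> (S && Q)): β-rule — branch into !((P == (P -> !S)) == Q)  //  (S && Q).
      branch 2.1 (add !((P == (P -> !S)) == Q)):
        !((P == (P -> !S)) == Q): β-rule — branch into (P == (P -> !S)), !Q  //  !(P == (P -> !S)), Q.
          branch 2.1.1 (add (P == (P -> !S)), !Q):
            (P == (P -> !S)): β-rule — branch into P, (P -> !S)  //  !P, !(P -> !S).
              branch 2.1.1.1 (add P, (P -> !S)):
                (P -> !S): β-rule — branch into !P  //  !S.
                  branch 2.1.1.1.1 (add !P):
                    × closes — contains both P and !P.
                  branch 2.1.1.1.2 (add !S):
                    ○ open, literals {P=T, Q=F, S=F}.
              branch 2.1.1.2 (add !P, !(P -> !S)):
                !(P -> !S): α-rule — add P, !!S.
                × closes — contains both P and !P.
          branch 2.1.2 (add !(P == (P -> !S)), Q):
            !(P == (P -> !S)): β-rule — branch into P, !(P -> !S)  //  !P, (P -> !S).
              branch 2.1.2.1 (add P, !(P -> !S)):
                !(P -> !S): α-rule — add P, !!S.
                ○ open, literals {P=T, Q=T, S=T}.
              branch 2.1.2.2 (add !P, (P -> !S)):
                (P -> !S): β-rule — branch into !P  //  !S.
                  branch 2.1.2.2.1 (add !P):
                    ○ open, literals {P=F, Q=T}.
                  branch 2.1.2.2.2 (add !S):
                    ○ open, literals {P=F, Q=T, S=F}.
      branch 2.2 (add (S && Q)):
        (S && Q): α-rule — add S, Q.
        ○ open, literals {Q=T, S=T}.
2 branches closed, 6 open.
Each open branch fixes some atoms; the unmentioned ones are free. Counting distinct full assignments: branch {R=T, S=F, T=T} (P, Q) contributes 4 new; branch {P=T, Q=F, S=F} (R, T) contributes 3 new; branch {P=T, Q=T, S=T} (R, T) contributes 4 new; branch {P=F, Q=T} (R, S, T) contributes 7 new; branch {P=F, Q=T, S=F} (R, T) contributes 0 new; branch {Q=T, S=T} (P, R, T) contributes 0 new. Total: 18.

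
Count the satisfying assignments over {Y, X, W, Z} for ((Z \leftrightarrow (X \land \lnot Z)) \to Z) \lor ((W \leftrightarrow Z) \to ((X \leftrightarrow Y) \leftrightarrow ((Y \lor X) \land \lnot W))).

14

Initial set: {T (((Z \leftrightarrow (X \land \lnot Z)) \to Z) \lor ((W \leftrightarrow Z) \to ((X \leftrightarrow Y) \leftrightarrow ((Y \lor X) \land \lnot W))))}.
T (((Z \leftrightarrow (X \land \lnot Z)) \to Z) \lor ((W \leftrightarrow Z) \to ((X \leftrightarrow Y) \leftrightarrow ((Y \lor X) \land \lnot W)))): β-rule — branch into T ((Z \leftrightarrow (X \land \lnot Z)) \to Z)  //  T ((W \leftrightarrow Z) \to ((X \leftrightarrow Y) \leftrightarrow ((Y \lor X) \land \lnot W))).
  branch 1 (add T ((Z \leftrightarrow (X \land \lnot Z)) \to Z)):
    T ((Z \leftrightarrow (X \land \lnot Z)) \to Z): β-rule — branch into F (Z \leftrightarrow (X \land \lnot Z))  //  T Z.
      branch 1.1 (add F (Z \leftrightarrow (X \land \lnot Z))):
        F (Z \leftrightarrow (X \land \lnot Z)): β-rule — branch into T Z, F (X \land \lnot Z)  //  F Z, T (X \land \lnot Z).
          branch 1.1.1 (add T Z, F (X \land \lnot Z)):
            F (X \land \lnot Z): β-rule — branch into F X  //  F \lnot Z.
              branch 1.1.1.1 (add F X):
                ○ open, literals {X=F, Z=T}.
              branch 1.1.1.2 (add F \lnot Z):
                ○ open, literals {Z=T}.
          branch 1.1.2 (add F Z, T (X \land \lnot Z)):
            T (X \land \lnot Z): α-rule — add T X, T \lnot Z.
            ○ open, literals {X=T, Z=F}.
      branch 1.2 (add T Z):
        ○ open, literals {Z=T}.
  branch 2 (add T ((W \leftrightarrow Z) \to ((X \leftrightarrow Y) \leftrightarrow ((Y \lor X) \land \lnot W)))):
    T ((W \leftrightarrow Z) \to ((X \leftrightarrow Y) \leftrightarrow ((Y \lor X) \land \lnot W))): β-rule — branch into F (W \leftrightarrow Z)  //  T ((X \leftrightarrow Y) \leftrightarrow ((Y \lor X) \land \lnot W)).
      branch 2.1 (add F (W \leftrightarrow Z)):
        F (W \leftrightarrow Z): β-rule — branch into T W, F Z  //  F W, T Z.
          branch 2.1.1 (add T W, F Z):
            ○ open, literals {W=T, Z=F}.
          branch 2.1.2 (add F W, T Z):
            ○ open, literals {W=F, Z=T}.
      branch 2.2 (add T ((X \leftrightarrow Y) \leftrightarrow ((Y \lor X) \land \lnot W))):
        T ((X \leftrightarrow Y) \leftrightarrow ((Y \lor X) \land \lnot W)): β-rule — branch into T (X \leftrightarrow Y), T ((Y \lor X) \land \lnot W)  //  F (X \leftrightarrow Y), F ((Y \lor X) \land \lnot W).
          branch 2.2.1 (add T (X \leftrightarrow Y), T ((Y \lor X) \land \lnot W)):
            T ((Y \lor X) \land \lnot W): α-rule — add T (Y \lor X), T \lnot W.
            T (X \leftrightarrow Y): β-rule — branch into T X, T Y  //  F X, F Y.
              branch 2.2.1.1 (add T X, T Y):
                T (Y \lor X): β-rule — branch into T Y  //  T X.
                  branch 2.2.1.1.1 (add T Y):
                    ○ open, literals {W=F, X=T, Y=T}.
                  branch 2.2.1.1.2 (add T X):
                    ○ open, literals {W=F, X=T, Y=T}.
              branch 2.2.1.2 (add F X, F Y):
                T (Y \lor X): β-rule — branch into T Y  //  T X.
                  branch 2.2.1.2.1 (add T Y):
                    × closes — contains both Y and \lnot Y.
                  branch 2.2.1.2.2 (add T X):
                    × closes — contains both X and \lnot X.
          branch 2.2.2 (add F (X \leftrightarrow Y), F ((Y \lor X) \land \lnot W)):
            F (X \leftrightarrow Y): β-rule — branch into T X, F Y  //  F X, T Y.
              branch 2.2.2.1 (add T X, F Y):
                F ((Y \lor X) \land \lnot W): β-rule — branch into F (Y \lor X)  //  F \lnot W.
                  branch 2.2.2.1.1 (add F (Y \lor X)):
                    F (Y \lor X): α-rule — add F Y, F X.
                    × closes — contains both X and \lnot X.
                  branch 2.2.2.1.2 (add F \lnot W):
                    ○ open, literals {W=T, X=T, Y=F}.
              branch 2.2.2.2 (add F X, T Y):
                F ((Y \lor X) \land \lnot W): β-rule — branch into F (Y \lor X)  //  F \lnot W.
                  branch 2.2.2.2.1 (add F (Y \lor X)):
                    F (Y \lor X): α-rule — add F Y, F X.
                    × closes — contains both Y and \lnot Y.
                  branch 2.2.2.2.2 (add F \lnot W):
                    ○ open, literals {W=T, X=F, Y=T}.
4 branches closed, 10 open.
Each open branch fixes some atoms; the unmentioned ones are free. Counting distinct full assignments: branch {X=F, Z=T} (Y, W) contributes 4 new; branch {Z=T} (Y, X, W) contributes 4 new; branch {X=T, Z=F} (Y, W) contributes 4 new; branch {Z=T} (Y, X, W) contributes 0 new; branch {W=T, Z=F} (Y, X) contributes 2 new; branch {W=F, Z=T} (Y, X) contributes 0 new; branch {W=F, X=T, Y=T} (Z) contributes 0 new; branch {W=F, X=T, Y=T} (Z) contributes 0 new; branch {W=T, X=T, Y=F} (Z) contributes 0 new; branch {W=T, X=F, Y=T} (Z) contributes 0 new. Total: 14.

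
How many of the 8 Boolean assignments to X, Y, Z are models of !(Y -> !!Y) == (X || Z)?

2

Initial set: {T (!(Y -> !!Y) == (X || Z))}.
T (!(Y -> !!Y) == (X || Z)): β-rule — branch into T !(Y -> !!Y), T (X || Z)  //  F !(Y -> !!Y), F (X || Z).
  branch 1 (add T !(Y -> !!Y), T (X || Z)):
    T !(Y -> !!Y): α-rule — add T Y, F !!Y.
    F !!Y: drop double negation, giving F Y.
    × closes — contains both Y and !Y.
  branch 2 (add F !(Y -> !!Y), F (X || Z)):
    F (X || Z): α-rule — add F X, F Z.
    F !(Y -> !!Y): β-rule — branch into F Y  //  T !!Y.
      branch 2.1 (add F Y):
        ○ open, literals {X=F, Y=F, Z=F}.
      branch 2.2 (add T !!Y):
        T !!Y: drop double negation, giving T Y.
        ○ open, literals {X=F, Y=T, Z=F}.
1 branch closed, 2 open.
Each open branch fixes some atoms; the unmentioned ones are free. Counting distinct full assignments: branch {X=F, Y=F, Z=F} (none free) contributes 1 new; branch {X=F, Y=T, Z=F} (none free) contributes 1 new. Total: 2.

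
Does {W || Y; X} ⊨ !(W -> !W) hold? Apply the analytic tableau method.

No

Initial set: {(W || Y); X; !!(W -> !W)}.
(W || Y): β-rule — branch into W  //  Y.
  branch 1 (add W):
    !!(W -> !W): β-rule — branch into !W  //  !W.
      branch 1.1 (add !W):
        × closes — contains both W and !W.
      branch 1.2 (add !W):
        × closes — contains both W and !W.
  branch 2 (add Y):
    !!(W -> !W): β-rule — branch into !W  //  !W.
      branch 2.1 (add !W):
        ○ open, literals {W=F, X=T, Y=T}.
      branch 2.2 (add !W):
        ○ open, literals {W=F, X=T, Y=T}.
2 branches closed, 2 open.
An open branch gives a countermodel: W=F, X=T, Y=T (unmentioned atoms arbitrary); the premises hold there but the conclusion fails.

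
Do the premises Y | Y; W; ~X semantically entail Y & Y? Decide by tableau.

Yes

Initial set: {T (Y | Y); T W; T ~X; F (Y & Y)}.
T (Y | Y): β-rule — branch into T Y  //  T Y.
  branch 1 (add T Y):
    F (Y & Y): β-rule — branch into F Y  //  F Y.
      branch 1.1 (add F Y):
        × closes — contains both Y and ~Y.
      branch 1.2 (add F Y):
        × closes — contains both Y and ~Y.
  branch 2 (add T Y):
    F (Y & Y): β-rule — branch into F Y  //  F Y.
      branch 2.1 (add F Y):
        × closes — contains both Y and ~Y.
      branch 2.2 (add F Y):
        × closes — contains both Y and ~Y.
All 4 branches close.
Every branch closed, so the premises entail the conclusion.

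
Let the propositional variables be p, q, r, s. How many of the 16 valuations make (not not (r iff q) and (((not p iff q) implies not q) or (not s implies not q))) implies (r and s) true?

Initial set: {((not not (r iff q) and (((not p iff q) implies not q) or (not s implies not q))) implies (r and s))}.
((not not (r iff q) and (((not p iff q) implies not q) or (not s implies not q))) implies (r and s)): β-rule — branch into not (not not (r iff q) and (((not p iff q) implies not q) or (not s implies not q)))  //  (r and s).
  branch 1 (add not (not not (r iff q) and (((not p iff q) implies not q) or (not s implies not q)))):
    not (not not (r iff q) and (((not p iff q) implies not q) or (not s implies not q))): β-rule — branch into not not not (r iff q)  //  not (((not p iff q) implies not q) or (not s implies not q)).
      branch 1.1 (add not not not (r iff q)):
        not not not (r iff q): drop double negation, giving not (r iff q).
        not (r iff q): β-rule — branch into r, not q  //  not r, q.
          branch 1.1.1 (add r, not q):
            ○ open, literals {q=F, r=T}.
          branch 1.1.2 (add not r, q):
            ○ open, literals {q=T, r=F}.
      branch 1.2 (add not (((not p iff q) implies not q) or (not s implies not q))):
        not (((not p iff q) implies not q) or (not s implies not q)): α-rule — add not ((not p iff q) implies not q), not (not s implies not q).
        not ((not p iff q) implies not q): α-rule — add (not p iff q), not not q.
        not (not s implies not q): α-rule — add not s, not not q.
        (not p iff q): β-rule — branch into not p, q  //  not not p, not q.
          branch 1.2.1 (add not p, q):
            ○ open, literals {p=F, q=T, s=F}.
          branch 1.2.2 (add not not p, not q):
            × closes — contains both q and not q.
  branch 2 (add (r and s)):
    (r and s): α-rule — add r, s.
    ○ open, literals {r=T, s=T}.
1 branch closed, 4 open.
Each open branch fixes some atoms; the unmentioned ones are free. Counting distinct full assignments: branch {q=F, r=T} (p, s) contributes 4 new; branch {q=T, r=F} (p, s) contributes 4 new; branch {p=F, q=T, s=F} (r) contributes 1 new; branch {r=T, s=T} (p, q) contributes 2 new. Total: 11.

11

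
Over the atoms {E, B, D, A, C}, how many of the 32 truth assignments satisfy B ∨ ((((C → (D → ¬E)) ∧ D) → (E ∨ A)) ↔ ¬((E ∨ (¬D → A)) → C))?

23

Initial set: {(B ∨ ((((C → (D → ¬E)) ∧ D) → (E ∨ A)) ↔ ¬((E ∨ (¬D → A)) → C)))}.
(B ∨ ((((C → (D → ¬E)) ∧ D) → (E ∨ A)) ↔ ¬((E ∨ (¬D → A)) → C))): β-rule — branch into B  //  ((((C → (D → ¬E)) ∧ D) → (E ∨ A)) ↔ ¬((E ∨ (¬D → A)) → C)).
  branch 1 (add B):
    ○ open, literals {B=1}.
  branch 2 (add ((((C → (D → ¬E)) ∧ D) → (E ∨ A)) ↔ ¬((E ∨ (¬D → A)) → C))):
    ((((C → (D → ¬E)) ∧ D) → (E ∨ A)) ↔ ¬((E ∨ (¬D → A)) → C)): β-rule — branch into (((C → (D → ¬E)) ∧ D) → (E ∨ A)), ¬((E ∨ (¬D → A)) → C)  //  ¬(((C → (D → ¬E)) ∧ D) → (E ∨ A)), ¬¬((E ∨ (¬D → A)) → C).
      branch 2.1 (add (((C → (D → ¬E)) ∧ D) → (E ∨ A)), ¬((E ∨ (¬D → A)) → C)):
        ¬((E ∨ (¬D → A)) → C): α-rule — add (E ∨ (¬D → A)), ¬C.
        (((C → (D → ¬E)) ∧ D) → (E ∨ A)): β-rule — branch into ¬((C → (D → ¬E)) ∧ D)  //  (E ∨ A).
          branch 2.1.1 (add ¬((C → (D → ¬E)) ∧ D)):
            (E ∨ (¬D → A)): β-rule — branch into E  //  (¬D → A).
              branch 2.1.1.1 (add E):
                ¬((C → (D → ¬E)) ∧ D): β-rule — branch into ¬(C → (D → ¬E))  //  ¬D.
                  branch 2.1.1.1.1 (add ¬(C → (D → ¬E))):
                    ¬(C → (D → ¬E)): α-rule — add C, ¬(D → ¬E).
                    × closes — contains both C and ¬C.
                  branch 2.1.1.1.2 (add ¬D):
                    ○ open, literals {C=0, D=0, E=1}.
              branch 2.1.1.2 (add (¬D → A)):
                ¬((C → (D → ¬E)) ∧ D): β-rule — branch into ¬(C → (D → ¬E))  //  ¬D.
                  branch 2.1.1.2.1 (add ¬(C → (D → ¬E))):
                    ¬(C → (D → ¬E)): α-rule — add C, ¬(D → ¬E).
                    × closes — contains both C and ¬C.
                  branch 2.1.1.2.2 (add ¬D):
                    (¬D → A): β-rule — branch into ¬¬D  //  A.
                      branch 2.1.1.2.2.1 (add ¬¬D):
                        × closes — contains both D and ¬D.
                      branch 2.1.1.2.2.2 (add A):
                        ○ open, literals {A=1, C=0, D=0}.
          branch 2.1.2 (add (E ∨ A)):
            (E ∨ (¬D → A)): β-rule — branch into E  //  (¬D → A).
              branch 2.1.2.1 (add E):
                (E ∨ A): β-rule — branch into E  //  A.
                  branch 2.1.2.1.1 (add E):
                    ○ open, literals {C=0, E=1}.
                  branch 2.1.2.1.2 (add A):
                    ○ open, literals {A=1, C=0, E=1}.
              branch 2.1.2.2 (add (¬D → A)):
                (E ∨ A): β-rule — branch into E  //  A.
                  branch 2.1.2.2.1 (add E):
                    (¬D → A): β-rule — branch into ¬¬D  //  A.
                      branch 2.1.2.2.1.1 (add ¬¬D):
                        ○ open, literals {C=0, D=1, E=1}.
                      branch 2.1.2.2.1.2 (add A):
                        ○ open, literals {A=1, C=0, E=1}.
                  branch 2.1.2.2.2 (add A):
                    (¬D → A): β-rule — branch into ¬¬D  //  A.
                      branch 2.1.2.2.2.1 (add ¬¬D):
                        ○ open, literals {A=1, C=0, D=1}.
                      branch 2.1.2.2.2.2 (add A):
                        ○ open, literals {A=1, C=0}.
      branch 2.2 (add ¬(((C → (D → ¬E)) ∧ D) → (E ∨ A)), ¬¬((E ∨ (¬D → A)) → C)):
        ¬(((C → (D → ¬E)) ∧ D) → (E ∨ A)): α-rule — add ((C → (D → ¬E)) ∧ D), ¬(E ∨ A).
        ((C → (D → ¬E)) ∧ D): α-rule — add (C → (D → ¬E)), D.
        ¬(E ∨ A): α-rule — add ¬E, ¬A.
        ¬¬((E ∨ (¬D → A)) → C): β-rule — branch into ¬(E ∨ (¬D → A))  //  C.
          branch 2.2.1 (add ¬(E ∨ (¬D → A))):
            ¬(E ∨ (¬D → A)): α-rule — add ¬E, ¬(¬D → A).
            ¬(¬D → A): α-rule — add ¬D, ¬A.
            × closes — contains both D and ¬D.
          branch 2.2.2 (add C):
            (C → (D → ¬E)): β-rule — branch into ¬C  //  (D → ¬E).
              branch 2.2.2.1 (add ¬C):
                × closes — contains both C and ¬C.
              branch 2.2.2.2 (add (D → ¬E)):
                (D → ¬E): β-rule — branch into ¬D  //  ¬E.
                  branch 2.2.2.2.1 (add ¬D):
                    × closes — contains both D and ¬D.
                  branch 2.2.2.2.2 (add ¬E):
                    ○ open, literals {A=0, C=1, D=1, E=0}.
6 branches closed, 10 open.
Each open branch fixes some atoms; the unmentioned ones are free. Counting distinct full assignments: branch {B=1} (E, D, A, C) contributes 16 new; branch {C=0, D=0, E=1} (B, A) contributes 2 new; branch {A=1, C=0, D=0} (E, B) contributes 1 new; branch {C=0, E=1} (B, D, A) contributes 2 new; branch {A=1, C=0, E=1} (B, D) contributes 0 new; branch {C=0, D=1, E=1} (B, A) contributes 0 new; branch {A=1, C=0, E=1} (B, D) contributes 0 new; branch {A=1, C=0, D=1} (E, B) contributes 1 new; branch {A=1, C=0} (E, B, D) contributes 0 new; branch {A=0, C=1, D=1, E=0} (B) contributes 1 new. Total: 23.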